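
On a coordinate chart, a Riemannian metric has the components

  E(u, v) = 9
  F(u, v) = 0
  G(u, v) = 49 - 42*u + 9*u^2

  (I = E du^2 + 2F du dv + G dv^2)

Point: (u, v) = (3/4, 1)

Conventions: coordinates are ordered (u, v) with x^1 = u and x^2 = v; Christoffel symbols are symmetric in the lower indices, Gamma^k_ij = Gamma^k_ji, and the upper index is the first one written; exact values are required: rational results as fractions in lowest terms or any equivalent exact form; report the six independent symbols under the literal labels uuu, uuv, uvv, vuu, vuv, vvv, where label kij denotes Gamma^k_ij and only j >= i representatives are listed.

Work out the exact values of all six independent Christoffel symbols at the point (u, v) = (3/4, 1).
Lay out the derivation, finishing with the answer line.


E = 9, F = 0, G = 361/16 at the point
E_u = 0, E_v = 0, F_u = 0, F_v = 0, G_u = -57/2, G_v = 0
EG - F^2 = 3249/16;  g^inv = (16/3249) * [[361/16, 0], [0, 9]]
first-kind symbols [ij,l] = (1/2)(d_i g_jl + d_j g_il - d_l g_ij): [uu,u] = E_u/2 = 0, [uu,v] = F_u - E_v/2 = 0, [uv,u] = E_v/2 = 0, [uv,v] = G_u/2 = -57/4, [vv,u] = F_v - G_u/2 = 57/4, [vv,v] = G_v/2 = 0
Gamma^u_ij = (G*[ij,u] - F*[ij,v])/(EG - F^2), Gamma^v_ij = (E*[ij,v] - F*[ij,u])/(EG - F^2)

Answer: Gamma_uuu = 0, Gamma_uuv = 0, Gamma_uvv = 19/12, Gamma_vuu = 0, Gamma_vuv = -12/19, Gamma_vvv = 0


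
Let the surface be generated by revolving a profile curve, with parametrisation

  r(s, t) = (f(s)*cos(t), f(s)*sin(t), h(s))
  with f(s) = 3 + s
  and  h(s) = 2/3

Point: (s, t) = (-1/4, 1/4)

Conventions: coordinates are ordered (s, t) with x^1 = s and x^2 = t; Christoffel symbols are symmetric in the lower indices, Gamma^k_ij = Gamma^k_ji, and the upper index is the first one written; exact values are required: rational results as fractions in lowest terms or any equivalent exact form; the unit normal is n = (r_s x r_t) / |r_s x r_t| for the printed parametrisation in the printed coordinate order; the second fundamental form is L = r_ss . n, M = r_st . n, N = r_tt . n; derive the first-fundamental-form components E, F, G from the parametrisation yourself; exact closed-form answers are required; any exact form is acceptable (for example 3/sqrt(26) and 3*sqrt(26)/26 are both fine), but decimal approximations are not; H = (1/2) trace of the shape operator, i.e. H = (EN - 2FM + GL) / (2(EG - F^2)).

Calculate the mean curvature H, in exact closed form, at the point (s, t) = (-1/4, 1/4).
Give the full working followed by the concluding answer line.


f = 11/4, f' = 1, f'' = 0, h' = 0, h'' = 0
E = 1, F = 0, G = 121/16; answer radicand W^2 = 1
unnormalised second-form numerators: l = 0, m = 0, n = 0; L = l/sqrt(1), and similarly M = m/sqrt(W^2), N = n/sqrt(W^2)
H = (E*n - 2*F*m + G*l) / (2*(EG - F^2)*sqrt(W^2)); E*n - 2*F*m + G*l = 0, EG - F^2 = 121/16, so H = (0)/sqrt(1)

Answer: H = 0


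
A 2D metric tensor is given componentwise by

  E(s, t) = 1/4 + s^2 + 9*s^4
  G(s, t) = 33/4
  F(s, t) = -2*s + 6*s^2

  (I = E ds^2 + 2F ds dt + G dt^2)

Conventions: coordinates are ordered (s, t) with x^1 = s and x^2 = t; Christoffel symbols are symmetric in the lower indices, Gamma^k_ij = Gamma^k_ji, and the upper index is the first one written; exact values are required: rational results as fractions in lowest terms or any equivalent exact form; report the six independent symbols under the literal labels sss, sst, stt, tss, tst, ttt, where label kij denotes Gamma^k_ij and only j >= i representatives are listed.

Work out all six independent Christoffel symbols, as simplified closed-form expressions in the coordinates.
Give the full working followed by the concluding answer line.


E = 1/4 + s^2 + 9*s^4; F = -2*s + 6*s^2; G = 33/4
Gamma^k_ij = (1/2) g^{kl} (d_i g_jl + d_j g_il - d_l g_ij), with g^inv = (1/(EG-F^2)) [[G, -F], [-F, E]]
first partials: E_s = 2*s + 36*s^3, E_t = 0, F_s = -2 + 12*s, F_t = 0, G_s = 0, G_t = 0
D = EG - F^2 = 33/16 + (17/4)*s^2 + 24*s^3 + (153/4)*s^4
expanded: Gamma^s_ss = (G E_s - 2F F_s + F E_t)/(2D), Gamma^s_st = (G E_t - F G_s)/(2D), Gamma^s_tt = (2G F_t - G G_s - F G_t)/(2D), Gamma^t_ss = (2E F_s - E E_t - F E_s)/(2D), Gamma^t_st = (E G_s - F E_t)/(2D), Gamma^t_tt = (E G_t - 2F F_t + F G_s)/(2D); substitute and cancel common factors

Answer: Gamma_sss = (1224*s^3 + 576*s^2 + 68*s)/(612*s^4 + 384*s^3 + 68*s^2 + 33), Gamma_sst = 0, Gamma_stt = 0, Gamma_tss = (288*s^4 + 96*s^3 + 48*s - 8)/(612*s^4 + 384*s^3 + 68*s^2 + 33), Gamma_tst = 0, Gamma_ttt = 0


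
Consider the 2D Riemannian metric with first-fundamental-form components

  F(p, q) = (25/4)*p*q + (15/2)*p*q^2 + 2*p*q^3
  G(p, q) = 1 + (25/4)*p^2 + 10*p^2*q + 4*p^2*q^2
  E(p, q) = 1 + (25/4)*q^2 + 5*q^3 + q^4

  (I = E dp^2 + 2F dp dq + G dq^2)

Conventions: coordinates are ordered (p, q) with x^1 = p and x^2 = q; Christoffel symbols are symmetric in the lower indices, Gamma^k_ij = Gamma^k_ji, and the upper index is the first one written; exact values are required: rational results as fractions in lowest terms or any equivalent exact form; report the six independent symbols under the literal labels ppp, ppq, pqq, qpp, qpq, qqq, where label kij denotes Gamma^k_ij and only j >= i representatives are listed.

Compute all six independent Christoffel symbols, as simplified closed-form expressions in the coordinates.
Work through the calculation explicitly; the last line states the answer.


E = 1 + (25/4)*q^2 + 5*q^3 + q^4; F = (25/4)*p*q + (15/2)*p*q^2 + 2*p*q^3; G = 1 + (25/4)*p^2 + 10*p^2*q + 4*p^2*q^2
Gamma^k_ij = (1/2) g^{kl} (d_i g_jl + d_j g_il - d_l g_ij), with g^inv = (1/(EG-F^2)) [[G, -F], [-F, E]]
first partials: E_p = 0, E_q = (25/2)*q + 15*q^2 + 4*q^3, F_p = (25/4)*q + (15/2)*q^2 + 2*q^3, F_q = (25/4)*p + 15*p*q + 6*p*q^2, G_p = (25/2)*p + 20*p*q + 8*p*q^2, G_q = 10*p^2 + 8*p^2*q
D = EG - F^2 = 1 + (25/4)*q^2 + (25/4)*p^2 + 5*q^3 + 10*p^2*q + q^4 + 4*p^2*q^2
expanded: Gamma^p_pp = (G E_p - 2F F_p + F E_q)/(2D), Gamma^p_pq = (G E_q - F G_p)/(2D), Gamma^p_qq = (2G F_q - G G_p - F G_q)/(2D), Gamma^q_pp = (2E F_p - E E_q - F E_p)/(2D), Gamma^q_pq = (E G_p - F E_q)/(2D), Gamma^q_qq = (E G_q - 2F F_q + F G_p)/(2D); substitute and cancel common factors

Answer: Gamma_ppp = 0, Gamma_ppq = (8*q^3 + 30*q^2 + 25*q)/(16*p^2*q^2 + 40*p^2*q + 25*p^2 + 4*q^4 + 20*q^3 + 25*q^2 + 4), Gamma_pqq = (8*p*q^2 + 20*p*q)/(16*p^2*q^2 + 40*p^2*q + 25*p^2 + 4*q^4 + 20*q^3 + 25*q^2 + 4), Gamma_qpp = 0, Gamma_qpq = (16*p*q^2 + 40*p*q + 25*p)/(16*p^2*q^2 + 40*p^2*q + 25*p^2 + 4*q^4 + 20*q^3 + 25*q^2 + 4), Gamma_qqq = (16*p^2*q + 20*p^2)/(16*p^2*q^2 + 40*p^2*q + 25*p^2 + 4*q^4 + 20*q^3 + 25*q^2 + 4)


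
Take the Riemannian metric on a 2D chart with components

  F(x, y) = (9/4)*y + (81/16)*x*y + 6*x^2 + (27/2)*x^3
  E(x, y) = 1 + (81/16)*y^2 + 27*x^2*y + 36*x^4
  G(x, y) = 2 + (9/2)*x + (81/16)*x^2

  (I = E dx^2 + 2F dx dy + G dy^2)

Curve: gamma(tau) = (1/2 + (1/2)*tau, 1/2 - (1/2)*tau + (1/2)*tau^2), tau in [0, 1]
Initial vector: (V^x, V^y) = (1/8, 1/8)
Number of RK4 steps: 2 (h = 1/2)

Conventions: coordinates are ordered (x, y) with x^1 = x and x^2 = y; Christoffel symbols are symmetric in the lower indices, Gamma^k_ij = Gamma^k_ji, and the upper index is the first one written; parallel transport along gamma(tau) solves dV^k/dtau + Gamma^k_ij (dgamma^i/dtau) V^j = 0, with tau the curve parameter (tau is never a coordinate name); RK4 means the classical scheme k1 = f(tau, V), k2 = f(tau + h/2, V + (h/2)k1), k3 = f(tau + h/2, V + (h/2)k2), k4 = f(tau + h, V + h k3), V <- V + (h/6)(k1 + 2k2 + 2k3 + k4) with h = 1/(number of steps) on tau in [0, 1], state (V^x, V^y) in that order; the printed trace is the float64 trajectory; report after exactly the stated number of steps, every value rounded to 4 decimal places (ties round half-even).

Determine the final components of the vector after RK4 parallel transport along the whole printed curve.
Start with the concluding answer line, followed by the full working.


Answer: V^x = 0.0510, V^y = 0.0767

gamma'(tau) = (1/2, -1/2 + tau); f(tau, V)^k = -Gamma^k_ij(gamma(tau)) gamma'^i(tau) V^j; h = 1/2; intermediate values shown to 6 dp
curve data and Christoffel symbols at the stage parameters:
  tau = 0.000000: gamma = (0.500000, 0.500000), gamma' = (0.500000, -0.500000); Gamma_xxx = 1.269521, Gamma_xxy = 0.476071, Gamma_xyy = 0.000000, Gamma_yxx = 1.027708, Gamma_yxy = 0.385390, Gamma_yyy = 0.000000
  tau = 0.250000: gamma = (0.625000, 0.406250), gamma' = (0.500000, -0.250000); Gamma_xxx = 1.403957, Gamma_xxy = 0.421187, Gamma_xyy = 0.000000, Gamma_yxx = 1.036975, Gamma_yxy = 0.311093, Gamma_yyy = 0.000000
  tau = 0.500000: gamma = (0.750000, 0.375000), gamma' = (0.500000, 0.000000); Gamma_xxx = 1.459186, Gamma_xxy = 0.364796, Gamma_xyy = 0.000000, Gamma_yxx = 0.929555, Gamma_yxy = 0.232389, Gamma_yyy = 0.000000
  tau = 0.750000: gamma = (0.875000, 0.406250), gamma' = (0.500000, 0.250000); Gamma_xxx = 1.440418, Gamma_xxy = 0.308661, Gamma_xyy = 0.000000, Gamma_yxx = 0.776396, Gamma_yxy = 0.166370, Gamma_yyy = 0.000000
  tau = 1.000000: gamma = (1.000000, 0.500000), gamma' = (0.500000, 0.500000); Gamma_xxx = 1.371772, Gamma_xxy = 0.257207, Gamma_xyy = 0.000000, Gamma_yxx = 0.625721, Gamma_yxy = 0.117323, Gamma_yyy = 0.000000
step 0: V^x = 0.1250, V^y = 0.1250
step 1: k1 = (-0.079345, -0.064232), k2 = (-0.085692, -0.063293), k3 = (-0.084794, -0.062630), k4 = (-0.077354, -0.049278); V <- V + (h/6)(k1 + 2k2 + 2k3 + k4): V^x = 0.0835, V^y = 0.0946
step 2: k1 = (-0.078187, -0.049808), k2 = (-0.063687, -0.034328), k3 = (-0.067175, -0.036208), k4 = (-0.050507, -0.023038); V <- V + (h/6)(k1 + 2k2 + 2k3 + k4): V^x = 0.0510, V^y = 0.0767


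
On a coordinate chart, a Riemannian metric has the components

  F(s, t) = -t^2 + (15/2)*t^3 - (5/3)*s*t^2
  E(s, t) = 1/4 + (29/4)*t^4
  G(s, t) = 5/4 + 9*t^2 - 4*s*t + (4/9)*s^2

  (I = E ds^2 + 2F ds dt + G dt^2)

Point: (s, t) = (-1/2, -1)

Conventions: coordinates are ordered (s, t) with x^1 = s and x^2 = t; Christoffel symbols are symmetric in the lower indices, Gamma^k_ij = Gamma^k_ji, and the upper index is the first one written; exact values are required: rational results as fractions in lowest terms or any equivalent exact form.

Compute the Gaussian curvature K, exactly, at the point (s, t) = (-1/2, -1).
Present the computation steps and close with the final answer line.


E = 15/2, F = -23/3, G = 301/36, EG - F^2 = 283/72 at the point
E_s = 0, E_t = -29, F_s = -5/3, F_t = 137/6, G_s = 32/9, G_t = -16
E_tt = 87, F_st = 10/3, G_ss = 8/9
Using the Brioschi determinant formula for K from the metric derivatives:
M1 = [[-E_tt/2 + F_st - G_ss/2, E_s/2, F_s - E_t/2], [F_t - G_s/2, E, F], [G_t/2, F, G]] = [[-731/18, 0, 77/6], [379/18, 15/2, -23/3], [-8, -23/3, 301/36]]; det M1 = -210421/144
M2 = [[0, E_t/2, G_s/2], [E_t/2, E, F], [G_s/2, F, G]] = [[0, -29/2, 16/9], [-29/2, 15/2, -23/3], [16/9, -23/3, 301/36]]; det M2 = -199637/144
det M1 - det M2 = -674/9; K = -674/9 / (283/72)^2 = -388224/80089

Answer: K = -388224/80089


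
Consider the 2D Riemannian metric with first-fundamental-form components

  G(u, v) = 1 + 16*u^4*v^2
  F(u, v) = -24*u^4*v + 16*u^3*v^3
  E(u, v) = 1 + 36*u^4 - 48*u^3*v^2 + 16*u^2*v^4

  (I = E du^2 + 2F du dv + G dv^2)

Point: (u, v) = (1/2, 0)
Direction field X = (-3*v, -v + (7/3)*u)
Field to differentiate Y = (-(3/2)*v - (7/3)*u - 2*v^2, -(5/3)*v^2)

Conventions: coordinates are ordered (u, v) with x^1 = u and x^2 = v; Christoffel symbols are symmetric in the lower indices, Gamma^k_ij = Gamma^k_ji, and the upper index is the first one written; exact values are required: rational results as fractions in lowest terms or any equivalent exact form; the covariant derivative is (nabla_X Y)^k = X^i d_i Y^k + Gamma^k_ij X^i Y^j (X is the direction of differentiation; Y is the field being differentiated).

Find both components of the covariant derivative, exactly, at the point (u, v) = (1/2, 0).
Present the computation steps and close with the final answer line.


E = 13/4, F = 0, G = 1 at the point
E_u = 18, E_v = 0, F_u = 0, F_v = -3/2, G_u = 0, G_v = 0
EG - F^2 = 13/4;  g^inv = (4/13) * [[1, 0], [0, 13/4]]
first-kind symbols [ij,l] = (1/2)(d_i g_jl + d_j g_il - d_l g_ij): [uu,u] = E_u/2 = 9, [uu,v] = F_u - E_v/2 = 0, [uv,u] = E_v/2 = 0, [uv,v] = G_u/2 = 0, [vv,u] = F_v - G_u/2 = -3/2, [vv,v] = G_v/2 = 0
Gamma^u_ij = (G*[ij,u] - F*[ij,v])/(EG - F^2), Gamma^v_ij = (E*[ij,v] - F*[ij,u])/(EG - F^2)
Gamma_uuu = 36/13, Gamma_uuv = 0, Gamma_uvv = -6/13, Gamma_vuu = 0, Gamma_vuv = 0, Gamma_vvv = 0
X = (0, 7/6), Y = (-7/6, 0) at the point

Answer: (nabla_X Y)^u = -7/4, (nabla_X Y)^v = 0


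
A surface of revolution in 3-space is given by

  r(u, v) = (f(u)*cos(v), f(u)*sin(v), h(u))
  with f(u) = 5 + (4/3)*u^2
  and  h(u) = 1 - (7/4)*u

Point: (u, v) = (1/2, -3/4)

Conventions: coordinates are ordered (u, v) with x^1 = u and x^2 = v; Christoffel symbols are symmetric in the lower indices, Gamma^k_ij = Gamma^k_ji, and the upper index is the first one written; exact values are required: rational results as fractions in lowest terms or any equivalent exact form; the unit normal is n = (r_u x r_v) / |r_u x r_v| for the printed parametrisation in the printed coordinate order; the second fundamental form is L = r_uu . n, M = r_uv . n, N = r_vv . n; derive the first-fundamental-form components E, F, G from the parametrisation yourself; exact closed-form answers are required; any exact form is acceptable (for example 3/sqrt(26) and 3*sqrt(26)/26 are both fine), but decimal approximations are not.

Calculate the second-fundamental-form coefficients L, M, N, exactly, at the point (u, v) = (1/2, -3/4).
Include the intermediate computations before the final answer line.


f = 16/3, f' = 4/3, f'' = 8/3, h' = -7/4, h'' = 0
E = 697/144, F = 0, G = 256/9; answer radicand W^2 = 697/144
unnormalised second-form numerators: l = 14/3, m = 0, n = -28/3; L = l/sqrt(697/144), and similarly M = m/sqrt(W^2), N = n/sqrt(W^2)

Answer: L = 56*sqrt(697)/697, M = 0, N = -112*sqrt(697)/697


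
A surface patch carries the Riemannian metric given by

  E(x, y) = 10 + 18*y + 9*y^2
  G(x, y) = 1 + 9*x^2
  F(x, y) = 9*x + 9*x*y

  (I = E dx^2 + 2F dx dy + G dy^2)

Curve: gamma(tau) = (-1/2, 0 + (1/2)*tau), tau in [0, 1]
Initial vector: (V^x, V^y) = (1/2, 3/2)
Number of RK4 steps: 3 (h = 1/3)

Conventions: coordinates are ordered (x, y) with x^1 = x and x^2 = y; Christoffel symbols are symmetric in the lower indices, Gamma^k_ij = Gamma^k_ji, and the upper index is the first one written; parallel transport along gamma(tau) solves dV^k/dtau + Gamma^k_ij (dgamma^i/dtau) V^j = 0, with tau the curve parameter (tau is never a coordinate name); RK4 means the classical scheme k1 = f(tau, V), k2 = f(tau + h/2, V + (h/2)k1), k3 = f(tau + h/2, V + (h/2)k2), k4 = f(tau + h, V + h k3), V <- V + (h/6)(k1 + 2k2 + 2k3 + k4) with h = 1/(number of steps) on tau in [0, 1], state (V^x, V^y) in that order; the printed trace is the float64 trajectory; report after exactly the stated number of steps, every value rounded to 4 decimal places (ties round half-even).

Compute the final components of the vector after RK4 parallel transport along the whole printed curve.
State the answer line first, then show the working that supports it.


Answer: V^x = 0.3610, V^y = 1.5575

gamma'(tau) = (0, 1/2); f(tau, V)^k = -Gamma^k_ij(gamma(tau)) gamma'^i(tau) V^j; h = 1/3; intermediate values shown to 6 dp
curve data and Christoffel symbols at the stage parameters:
  tau = 0.000000: gamma = (-0.500000, 0.000000), gamma' = (0.000000, 0.500000); Gamma_xxx = 0.000000, Gamma_xxy = 0.734694, Gamma_xyy = 0.000000, Gamma_yxx = 0.000000, Gamma_yxy = -0.367347, Gamma_yyy = 0.000000
  tau = 0.166667: gamma = (-0.500000, 0.083333), gamma' = (0.000000, 0.500000); Gamma_xxx = 0.000000, Gamma_xxy = 0.705882, Gamma_xyy = 0.000000, Gamma_yxx = 0.000000, Gamma_yxy = -0.325792, Gamma_yyy = 0.000000
  tau = 0.333333: gamma = (-0.500000, 0.166667), gamma' = (0.000000, 0.500000); Gamma_xxx = 0.000000, Gamma_xxy = 0.677419, Gamma_xyy = 0.000000, Gamma_yxx = 0.000000, Gamma_yxy = -0.290323, Gamma_yyy = 0.000000
  tau = 0.500000: gamma = (-0.500000, 0.250000), gamma' = (0.000000, 0.500000); Gamma_xxx = 0.000000, Gamma_xxy = 0.649819, Gamma_xyy = 0.000000, Gamma_yxx = 0.000000, Gamma_yxy = -0.259928, Gamma_yyy = 0.000000
  tau = 0.666667: gamma = (-0.500000, 0.333333), gamma' = (0.000000, 0.500000); Gamma_xxx = 0.000000, Gamma_xxy = 0.623377, Gamma_xyy = 0.000000, Gamma_yxx = 0.000000, Gamma_yxy = -0.233766, Gamma_yyy = 0.000000
  tau = 0.833333: gamma = (-0.500000, 0.416667), gamma' = (0.000000, 0.500000); Gamma_xxx = 0.000000, Gamma_xxy = 0.598240, Gamma_xyy = 0.000000, Gamma_yxx = 0.000000, Gamma_yxy = -0.211144, Gamma_yyy = 0.000000
  tau = 1.000000: gamma = (-0.500000, 0.500000), gamma' = (0.000000, 0.500000); Gamma_xxx = 0.000000, Gamma_xxy = 0.574468, Gamma_xyy = 0.000000, Gamma_yxx = 0.000000, Gamma_yxy = -0.191489, Gamma_yyy = 0.000000
step 0: V^x = 0.5000, V^y = 1.5000
step 1: k1 = (-0.183673, 0.091837), k2 = (-0.165666, 0.076461), k3 = (-0.166726, 0.076950), k4 = (-0.150531, 0.064513); V <- V + (h/6)(k1 + 2k2 + 2k3 + k4): V^x = 0.4445, V^y = 1.5257
step 2: k1 = (-0.150557, 0.064524), k2 = (-0.136270, 0.054508), k3 = (-0.137043, 0.054817), k4 = (-0.124307, 0.046615); V <- V + (h/6)(k1 + 2k2 + 2k3 + k4): V^x = 0.3989, V^y = 1.5441
step 3: k1 = (-0.124321, 0.046620), k2 = (-0.113110, 0.039921), k3 = (-0.113669, 0.040118), k4 = (-0.103684, 0.034561); V <- V + (h/6)(k1 + 2k2 + 2k3 + k4): V^x = 0.3610, V^y = 1.5575


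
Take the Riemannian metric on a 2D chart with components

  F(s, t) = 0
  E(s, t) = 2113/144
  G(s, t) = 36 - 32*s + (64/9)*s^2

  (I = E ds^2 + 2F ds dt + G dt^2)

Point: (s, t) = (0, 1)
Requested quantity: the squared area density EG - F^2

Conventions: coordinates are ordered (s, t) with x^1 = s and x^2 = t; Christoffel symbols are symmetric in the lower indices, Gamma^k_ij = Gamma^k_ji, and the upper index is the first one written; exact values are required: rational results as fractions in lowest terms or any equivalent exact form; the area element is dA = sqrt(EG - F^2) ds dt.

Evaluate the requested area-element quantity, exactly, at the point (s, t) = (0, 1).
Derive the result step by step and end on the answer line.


E = 2113/144, F = 0, G = 36; EG - F^2 = 2113/4

Answer: EG - F^2 = 2113/4


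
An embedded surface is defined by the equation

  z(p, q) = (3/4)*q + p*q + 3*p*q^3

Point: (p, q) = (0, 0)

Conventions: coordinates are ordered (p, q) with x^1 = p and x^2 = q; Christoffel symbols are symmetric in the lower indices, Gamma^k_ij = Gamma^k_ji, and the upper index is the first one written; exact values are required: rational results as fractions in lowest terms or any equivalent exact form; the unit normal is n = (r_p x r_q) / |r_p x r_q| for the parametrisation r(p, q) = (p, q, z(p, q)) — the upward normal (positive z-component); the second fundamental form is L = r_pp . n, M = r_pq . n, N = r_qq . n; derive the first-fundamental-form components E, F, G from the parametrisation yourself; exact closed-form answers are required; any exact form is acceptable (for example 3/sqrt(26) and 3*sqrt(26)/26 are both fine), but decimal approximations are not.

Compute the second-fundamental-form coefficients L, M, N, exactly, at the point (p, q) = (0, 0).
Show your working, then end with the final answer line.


z_p = 0, z_q = 3/4, z_pp = 0, z_pq = 1, z_qq = 0
E = 1, F = 0, G = 25/16; answer radicand W^2 = 25/16
unnormalised second-form numerators: l = 0, m = 1, n = 0; L = l/sqrt(25/16), and similarly M = m/sqrt(W^2), N = n/sqrt(W^2)

Answer: L = 0, M = 4/5, N = 0


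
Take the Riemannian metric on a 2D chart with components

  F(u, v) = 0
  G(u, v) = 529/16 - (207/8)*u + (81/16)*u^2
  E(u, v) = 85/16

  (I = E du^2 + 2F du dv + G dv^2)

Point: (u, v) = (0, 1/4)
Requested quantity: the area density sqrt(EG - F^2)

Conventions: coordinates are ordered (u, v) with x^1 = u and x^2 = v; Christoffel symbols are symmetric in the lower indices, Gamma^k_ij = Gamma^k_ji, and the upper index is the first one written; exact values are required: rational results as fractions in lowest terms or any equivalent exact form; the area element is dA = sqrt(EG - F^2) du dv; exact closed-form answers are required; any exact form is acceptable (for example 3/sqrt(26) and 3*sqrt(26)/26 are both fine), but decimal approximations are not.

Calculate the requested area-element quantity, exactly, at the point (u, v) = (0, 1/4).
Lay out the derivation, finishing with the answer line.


E = 85/16, F = 0, G = 529/16; EG - F^2 = 44965/256

Answer: sqrt(EG - F^2) = 23*sqrt(85)/16


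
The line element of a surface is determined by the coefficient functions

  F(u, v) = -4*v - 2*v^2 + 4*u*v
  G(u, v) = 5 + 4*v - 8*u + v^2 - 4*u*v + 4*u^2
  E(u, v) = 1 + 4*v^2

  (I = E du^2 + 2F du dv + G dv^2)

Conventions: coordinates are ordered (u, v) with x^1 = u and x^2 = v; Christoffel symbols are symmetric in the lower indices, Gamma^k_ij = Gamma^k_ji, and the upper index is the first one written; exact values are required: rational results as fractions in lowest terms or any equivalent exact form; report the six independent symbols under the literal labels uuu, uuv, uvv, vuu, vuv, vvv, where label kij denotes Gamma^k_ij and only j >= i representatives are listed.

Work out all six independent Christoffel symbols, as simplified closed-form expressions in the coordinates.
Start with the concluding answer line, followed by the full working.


Answer: Gamma_uuu = 0, Gamma_uuv = 4*v/(4*u^2 - 4*u*v - 8*u + 5*v^2 + 4*v + 5), Gamma_uvv = -2*v/(4*u^2 - 4*u*v - 8*u + 5*v^2 + 4*v + 5), Gamma_vuu = 0, Gamma_vuv = (4*u - 2*v - 4)/(4*u^2 - 4*u*v - 8*u + 5*v^2 + 4*v + 5), Gamma_vvv = (-2*u + v + 2)/(4*u^2 - 4*u*v - 8*u + 5*v^2 + 4*v + 5)

E = 1 + 4*v^2; F = -4*v - 2*v^2 + 4*u*v; G = 5 + 4*v - 8*u + v^2 - 4*u*v + 4*u^2
Gamma^k_ij = (1/2) g^{kl} (d_i g_jl + d_j g_il - d_l g_ij), with g^inv = (1/(EG-F^2)) [[G, -F], [-F, E]]
first partials: E_u = 0, E_v = 8*v, F_u = 4*v, F_v = -4 - 4*v + 4*u, G_u = -8 - 4*v + 8*u, G_v = 4 + 2*v - 4*u
D = EG - F^2 = 5 + 4*v - 8*u + 5*v^2 - 4*u*v + 4*u^2
expanded: Gamma^u_uu = (G E_u - 2F F_u + F E_v)/(2D), Gamma^u_uv = (G E_v - F G_u)/(2D), Gamma^u_vv = (2G F_v - G G_u - F G_v)/(2D), Gamma^v_uu = (2E F_u - E E_v - F E_u)/(2D), Gamma^v_uv = (E G_u - F E_v)/(2D), Gamma^v_vv = (E G_v - 2F F_v + F G_u)/(2D); substitute and cancel common factors


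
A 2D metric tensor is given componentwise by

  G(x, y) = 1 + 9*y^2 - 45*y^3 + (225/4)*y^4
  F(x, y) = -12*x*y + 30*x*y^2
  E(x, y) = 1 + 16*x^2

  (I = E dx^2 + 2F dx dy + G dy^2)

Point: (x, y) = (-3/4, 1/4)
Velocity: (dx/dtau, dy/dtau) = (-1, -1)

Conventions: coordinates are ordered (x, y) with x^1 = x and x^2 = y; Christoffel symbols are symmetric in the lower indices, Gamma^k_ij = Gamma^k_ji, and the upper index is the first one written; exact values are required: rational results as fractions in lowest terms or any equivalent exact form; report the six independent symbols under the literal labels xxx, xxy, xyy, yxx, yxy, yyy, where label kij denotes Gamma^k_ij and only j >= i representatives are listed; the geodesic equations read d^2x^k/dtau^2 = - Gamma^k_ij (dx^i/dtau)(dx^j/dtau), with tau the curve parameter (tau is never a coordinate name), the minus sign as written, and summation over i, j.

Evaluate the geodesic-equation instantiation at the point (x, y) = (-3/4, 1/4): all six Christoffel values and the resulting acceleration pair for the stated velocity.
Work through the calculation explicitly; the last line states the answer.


E = 10, F = 27/32, G = 1105/1024 at the point
E_x = -24, E_y = 0, F_x = -9/8, F_y = -9/4, G_x = 0, G_y = -27/64
EG - F^2 = 10321/1024;  g^inv = (1024/10321) * [[1105/1024, -27/32], [-27/32, 10]]
first-kind symbols [ij,l] = (1/2)(d_i g_jl + d_j g_il - d_l g_ij): [xx,x] = E_x/2 = -12, [xx,y] = F_x - E_y/2 = -9/8, [xy,x] = E_y/2 = 0, [xy,y] = G_x/2 = 0, [yy,x] = F_y - G_x/2 = -9/4, [yy,y] = G_y/2 = -27/128
Gamma^x_ij = (G*[ij,x] - F*[ij,y])/(EG - F^2), Gamma^y_ij = (E*[ij,y] - F*[ij,x])/(EG - F^2)
Gamma_xxx = -12288/10321, Gamma_xxy = 0, Gamma_xyy = -2304/10321, Gamma_yxx = -1152/10321, Gamma_yxy = 0, Gamma_yyy = -216/10321
d^2x/dtau^2 = -(Gamma_xxx*(-1)^2 + 2*Gamma_xxy*(-1)*(-1) + Gamma_xyy*(-1)^2) = 14592/10321
d^2y/dtau^2 = -(Gamma_yxx*(-1)^2 + 2*Gamma_yxy*(-1)*(-1) + Gamma_yyy*(-1)^2) = 1368/10321

Answer: Gamma_xxx = -12288/10321, Gamma_xxy = 0, Gamma_xyy = -2304/10321, Gamma_yxx = -1152/10321, Gamma_yxy = 0, Gamma_yyy = -216/10321; accelerations (d^2x/dtau^2, d^2y/dtau^2) = (14592/10321, 1368/10321)


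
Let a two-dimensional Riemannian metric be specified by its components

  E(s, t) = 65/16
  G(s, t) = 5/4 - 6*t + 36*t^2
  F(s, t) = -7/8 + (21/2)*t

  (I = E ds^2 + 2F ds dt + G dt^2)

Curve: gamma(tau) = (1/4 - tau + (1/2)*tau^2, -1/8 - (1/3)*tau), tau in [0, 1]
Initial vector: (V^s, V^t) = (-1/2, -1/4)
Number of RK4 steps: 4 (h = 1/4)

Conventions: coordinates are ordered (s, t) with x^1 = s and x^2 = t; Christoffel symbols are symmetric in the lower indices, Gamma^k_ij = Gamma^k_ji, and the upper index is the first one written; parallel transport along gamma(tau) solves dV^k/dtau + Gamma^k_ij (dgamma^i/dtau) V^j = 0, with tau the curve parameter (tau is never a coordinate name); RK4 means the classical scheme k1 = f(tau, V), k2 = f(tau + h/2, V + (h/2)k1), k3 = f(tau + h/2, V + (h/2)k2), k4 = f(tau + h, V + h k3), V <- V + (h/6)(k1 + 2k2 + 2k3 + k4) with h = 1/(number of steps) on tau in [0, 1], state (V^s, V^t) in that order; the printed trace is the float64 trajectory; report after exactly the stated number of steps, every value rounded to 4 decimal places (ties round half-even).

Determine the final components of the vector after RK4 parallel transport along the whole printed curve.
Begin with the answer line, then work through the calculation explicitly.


Answer: V^s = -0.5824, V^t = -0.1550

gamma'(tau) = (-1 + tau, -1/3); f(tau, V)^k = -Gamma^k_ij(gamma(tau)) gamma'^i(tau) V^j; h = 1/4; intermediate values shown to 6 dp
curve data and Christoffel symbols at the stage parameters:
  tau = 0.000000: gamma = (0.250000, -0.125000), gamma' = (-1.000000, -0.333333); Gamma_sss = 0.000000, Gamma_sst = 0.000000, Gamma_stt = 1.866667, Gamma_tss = 0.000000, Gamma_tst = 0.000000, Gamma_ttt = -1.333333
  tau = 0.125000: gamma = (0.132812, -0.166667), gamma' = (-0.875000, -0.333333); Gamma_sss = 0.000000, Gamma_sst = 0.000000, Gamma_stt = 1.663366, Gamma_tss = 0.000000, Gamma_tst = 0.000000, Gamma_ttt = -1.425743
  tau = 0.250000: gamma = (0.031250, -0.208333), gamma' = (-0.750000, -0.333333); Gamma_sss = 0.000000, Gamma_sst = 0.000000, Gamma_stt = 1.473684, Gamma_tss = 0.000000, Gamma_tst = 0.000000, Gamma_ttt = -1.473684
  tau = 0.375000: gamma = (-0.054688, -0.250000), gamma' = (-0.625000, -0.333333); Gamma_sss = 0.000000, Gamma_sst = 0.000000, Gamma_stt = 1.302326, Gamma_tss = 0.000000, Gamma_tst = 0.000000, Gamma_ttt = -1.488372
  tau = 0.500000: gamma = (-0.125000, -0.291667), gamma' = (-0.500000, -0.333333); Gamma_sss = 0.000000, Gamma_sst = 0.000000, Gamma_stt = 1.150685, Gamma_tss = 0.000000, Gamma_tst = 0.000000, Gamma_ttt = -1.479452
  tau = 0.625000: gamma = (-0.179688, -0.333333), gamma' = (-0.375000, -0.333333); Gamma_sss = 0.000000, Gamma_sst = 0.000000, Gamma_stt = 1.018182, Gamma_tss = 0.000000, Gamma_tst = 0.000000, Gamma_ttt = -1.454545
  tau = 0.750000: gamma = (-0.218750, -0.375000), gamma' = (-0.250000, -0.333333); Gamma_sss = 0.000000, Gamma_sst = 0.000000, Gamma_stt = 0.903226, Gamma_tss = 0.000000, Gamma_tst = 0.000000, Gamma_ttt = -1.419355
  tau = 0.875000: gamma = (-0.242188, -0.416667), gamma' = (-0.125000, -0.333333); Gamma_sss = 0.000000, Gamma_sst = 0.000000, Gamma_stt = 0.803828, Gamma_tss = 0.000000, Gamma_tst = 0.000000, Gamma_ttt = -1.377990
  tau = 1.000000: gamma = (-0.250000, -0.458333), gamma' = (0.000000, -0.333333); Gamma_sss = 0.000000, Gamma_sst = 0.000000, Gamma_stt = 0.717949, Gamma_tss = 0.000000, Gamma_tst = 0.000000, Gamma_ttt = -1.333333
step 0: V^s = -0.5000, V^t = -0.2500
step 1: k1 = (-0.155556, 0.111111), k2 = (-0.130913, 0.112211), k3 = (-0.130837, 0.112146), k4 = (-0.109035, 0.109035); V <- V + (h/6)(k1 + 2k2 + 2k3 + k4): V^s = -0.5328, V^t = -0.2221
step 2: k1 = (-0.109117, 0.109117), k2 = (-0.090508, 0.103438), k3 = (-0.090816, 0.103790), k4 = (-0.075248, 0.096748); V <- V + (h/6)(k1 + 2k2 + 2k3 + k4): V^s = -0.5556, V^t = -0.1963
step 3: k1 = (-0.075287, 0.096798), k2 = (-0.062511, 0.089302), k3 = (-0.062829, 0.089756), k4 = (-0.052340, 0.082249); V <- V + (h/6)(k1 + 2k2 + 2k3 + k4): V^s = -0.5714, V^t = -0.1739
step 4: k1 = (-0.052358, 0.082276), k2 = (-0.043840, 0.075155), k3 = (-0.044079, 0.075564), k4 = (-0.037097, 0.068894); V <- V + (h/6)(k1 + 2k2 + 2k3 + k4): V^s = -0.5824, V^t = -0.1550


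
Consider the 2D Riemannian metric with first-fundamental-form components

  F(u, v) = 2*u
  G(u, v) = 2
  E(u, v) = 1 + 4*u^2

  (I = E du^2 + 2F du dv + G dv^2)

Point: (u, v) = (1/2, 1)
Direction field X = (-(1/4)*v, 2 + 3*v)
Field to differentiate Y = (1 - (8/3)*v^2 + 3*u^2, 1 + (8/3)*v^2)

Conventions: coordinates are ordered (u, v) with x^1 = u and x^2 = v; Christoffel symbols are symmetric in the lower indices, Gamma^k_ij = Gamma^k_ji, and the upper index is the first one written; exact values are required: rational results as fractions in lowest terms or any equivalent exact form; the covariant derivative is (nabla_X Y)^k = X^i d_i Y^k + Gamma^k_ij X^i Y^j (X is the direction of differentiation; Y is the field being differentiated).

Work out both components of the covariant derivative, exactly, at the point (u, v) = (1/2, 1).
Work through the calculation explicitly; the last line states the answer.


E = 2, F = 1, G = 2 at the point
E_u = 4, E_v = 0, F_u = 2, F_v = 0, G_u = 0, G_v = 0
EG - F^2 = 3;  g^inv = (1/3) * [[2, -1], [-1, 2]]
first-kind symbols [ij,l] = (1/2)(d_i g_jl + d_j g_il - d_l g_ij): [uu,u] = E_u/2 = 2, [uu,v] = F_u - E_v/2 = 2, [uv,u] = E_v/2 = 0, [uv,v] = G_u/2 = 0, [vv,u] = F_v - G_u/2 = 0, [vv,v] = G_v/2 = 0
Gamma^u_ij = (G*[ij,u] - F*[ij,v])/(EG - F^2), Gamma^v_ij = (E*[ij,v] - F*[ij,u])/(EG - F^2)
Gamma_uuu = 2/3, Gamma_uuv = 0, Gamma_uvv = 0, Gamma_vuu = 2/3, Gamma_vuv = 0, Gamma_vvv = 0
X = (-1/4, 5), Y = (-11/12, 11/3) at the point

Answer: (nabla_X Y)^u = -1963/72, (nabla_X Y)^v = 1931/72


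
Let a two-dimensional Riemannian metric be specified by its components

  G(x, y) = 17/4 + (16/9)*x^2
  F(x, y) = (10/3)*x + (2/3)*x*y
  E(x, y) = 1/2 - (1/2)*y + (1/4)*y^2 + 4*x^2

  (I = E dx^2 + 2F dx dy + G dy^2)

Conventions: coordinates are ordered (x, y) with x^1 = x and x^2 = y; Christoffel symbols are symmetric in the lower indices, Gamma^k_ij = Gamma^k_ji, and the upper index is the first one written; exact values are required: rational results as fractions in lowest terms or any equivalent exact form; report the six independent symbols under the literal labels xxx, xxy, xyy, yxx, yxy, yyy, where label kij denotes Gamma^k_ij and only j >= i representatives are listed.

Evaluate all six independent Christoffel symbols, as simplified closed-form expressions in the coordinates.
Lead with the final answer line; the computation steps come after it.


Answer: Gamma_xxx = (1024*x^3 - 40*x*y^2 - 544*x*y + 728*x)/(1024*x^4 - 768*x^2*y + 976*x^2 + 153*y^2 - 306*y + 306), Gamma_xxy = (-320*x^2*y - 2752*x^2 + 459*y - 459)/(3072*x^4 - 2304*x^2*y + 2928*x^2 + 459*y^2 - 918*y + 918), Gamma_xyy = (-2560*x^3 - 6120*x)/(9216*x^4 - 6912*x^2*y + 8784*x^2 + 1377*y^2 - 2754*y + 2754), Gamma_yxx = (-144*x^2*y + 144*x^2 + 15*y^3 + 99*y^2 - 228*y + 258)/(1024*x^4 - 768*x^2*y + 976*x^2 + 153*y^2 - 306*y + 306), Gamma_yxy = (1024*x^3 + 40*x*y^2 - 224*x*y + 248*x)/(1024*x^4 - 768*x^2*y + 976*x^2 + 153*y^2 - 306*y + 306), Gamma_yyy = (320*x^2*y + 1600*x^2)/(3072*x^4 - 2304*x^2*y + 2928*x^2 + 459*y^2 - 918*y + 918)

E = 1/2 - (1/2)*y + (1/4)*y^2 + 4*x^2; F = (10/3)*x + (2/3)*x*y; G = 17/4 + (16/9)*x^2
Gamma^k_ij = (1/2) g^{kl} (d_i g_jl + d_j g_il - d_l g_ij), with g^inv = (1/(EG-F^2)) [[G, -F], [-F, E]]
first partials: E_x = 8*x, E_y = -1/2 + (1/2)*y, F_x = 10/3 + (2/3)*y, F_y = (2/3)*x, G_x = (32/9)*x, G_y = 0
D = EG - F^2 = 17/8 - (17/8)*y + (17/16)*y^2 + (61/9)*x^2 - (16/3)*x^2*y + (64/9)*x^4
expanded: Gamma^x_xx = (G E_x - 2F F_x + F E_y)/(2D), Gamma^x_xy = (G E_y - F G_x)/(2D), Gamma^x_yy = (2G F_y - G G_x - F G_y)/(2D), Gamma^y_xx = (2E F_x - E E_y - F E_x)/(2D), Gamma^y_xy = (E G_x - F E_y)/(2D), Gamma^y_yy = (E G_y - 2F F_y + F G_x)/(2D); substitute and cancel common factors


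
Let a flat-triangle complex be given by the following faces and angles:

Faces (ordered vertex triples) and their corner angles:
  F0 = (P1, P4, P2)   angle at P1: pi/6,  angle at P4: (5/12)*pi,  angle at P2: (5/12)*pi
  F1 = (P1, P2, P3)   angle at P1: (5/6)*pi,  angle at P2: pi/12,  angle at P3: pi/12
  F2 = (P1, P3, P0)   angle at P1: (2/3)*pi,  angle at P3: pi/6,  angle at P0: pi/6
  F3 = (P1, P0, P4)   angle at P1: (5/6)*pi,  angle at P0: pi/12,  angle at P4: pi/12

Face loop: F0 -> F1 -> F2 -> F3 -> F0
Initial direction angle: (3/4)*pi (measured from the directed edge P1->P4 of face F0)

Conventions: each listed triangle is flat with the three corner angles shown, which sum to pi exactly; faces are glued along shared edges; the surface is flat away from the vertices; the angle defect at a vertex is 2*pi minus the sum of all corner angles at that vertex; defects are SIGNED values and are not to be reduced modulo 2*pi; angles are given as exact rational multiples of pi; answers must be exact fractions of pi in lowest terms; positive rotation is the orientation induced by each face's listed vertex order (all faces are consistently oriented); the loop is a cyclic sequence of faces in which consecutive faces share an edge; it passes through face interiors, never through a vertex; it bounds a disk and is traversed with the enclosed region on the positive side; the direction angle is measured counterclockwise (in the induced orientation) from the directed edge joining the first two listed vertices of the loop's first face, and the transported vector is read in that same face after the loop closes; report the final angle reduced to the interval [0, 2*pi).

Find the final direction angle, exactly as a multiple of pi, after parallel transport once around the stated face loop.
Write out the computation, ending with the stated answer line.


enclosed vertex P1: corner angles sum to (5/2)*pi, defect = 2*pi - (5/2)*pi = -pi/2
summing the enclosed defects onto the initial angle, mod 2*pi in the induced orientation:
final angle = (3/4)*pi - pi/2 = pi/4 (mod 2*pi)

Answer: final direction angle = pi/4


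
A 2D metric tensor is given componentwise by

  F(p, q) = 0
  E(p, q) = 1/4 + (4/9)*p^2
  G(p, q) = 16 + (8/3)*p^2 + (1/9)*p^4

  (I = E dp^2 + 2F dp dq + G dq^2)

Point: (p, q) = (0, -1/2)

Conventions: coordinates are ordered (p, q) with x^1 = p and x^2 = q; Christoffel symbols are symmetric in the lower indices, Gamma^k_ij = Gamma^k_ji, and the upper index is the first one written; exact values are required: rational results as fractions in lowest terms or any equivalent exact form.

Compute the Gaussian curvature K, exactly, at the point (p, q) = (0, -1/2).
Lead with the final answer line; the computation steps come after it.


Answer: K = -2/3

E = 1/4, F = 0, G = 16, EG - F^2 = 4 at the point
E_p = 0, E_q = 0, F_p = 0, F_q = 0, G_p = 0, G_q = 0
E_qq = 0, F_pq = 0, G_pp = 16/3
The intrinsic route: Brioschi's K = (det M1 - det M2)/(EG - F^2)^2.
M1 = [[-E_qq/2 + F_pq - G_pp/2, E_p/2, F_p - E_q/2], [F_q - G_p/2, E, F], [G_q/2, F, G]] = [[-8/3, 0, 0], [0, 1/4, 0], [0, 0, 16]]; det M1 = -32/3
M2 = [[0, E_q/2, G_p/2], [E_q/2, E, F], [G_p/2, F, G]] = [[0, 0, 0], [0, 1/4, 0], [0, 0, 16]]; det M2 = 0
det M1 - det M2 = -32/3; K = -32/3 / (4)^2 = -2/3


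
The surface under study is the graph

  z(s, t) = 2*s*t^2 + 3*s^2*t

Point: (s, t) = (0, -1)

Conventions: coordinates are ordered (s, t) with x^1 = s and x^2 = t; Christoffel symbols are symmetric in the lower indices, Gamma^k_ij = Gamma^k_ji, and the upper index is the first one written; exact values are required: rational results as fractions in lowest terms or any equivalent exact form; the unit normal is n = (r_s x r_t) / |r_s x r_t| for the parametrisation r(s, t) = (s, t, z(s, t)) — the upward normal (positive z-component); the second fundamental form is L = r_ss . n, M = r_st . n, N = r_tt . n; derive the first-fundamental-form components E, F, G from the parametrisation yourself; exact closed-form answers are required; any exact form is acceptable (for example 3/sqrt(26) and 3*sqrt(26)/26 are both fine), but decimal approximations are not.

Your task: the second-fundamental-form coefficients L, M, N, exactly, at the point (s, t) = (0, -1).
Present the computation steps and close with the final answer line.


z_s = 2, z_t = 0, z_ss = -6, z_st = -4, z_tt = 0
E = 5, F = 0, G = 1; answer radicand W^2 = 5
unnormalised second-form numerators: l = -6, m = -4, n = 0; L = l/sqrt(5), and similarly M = m/sqrt(W^2), N = n/sqrt(W^2)

Answer: L = -6*sqrt(5)/5, M = -4*sqrt(5)/5, N = 0


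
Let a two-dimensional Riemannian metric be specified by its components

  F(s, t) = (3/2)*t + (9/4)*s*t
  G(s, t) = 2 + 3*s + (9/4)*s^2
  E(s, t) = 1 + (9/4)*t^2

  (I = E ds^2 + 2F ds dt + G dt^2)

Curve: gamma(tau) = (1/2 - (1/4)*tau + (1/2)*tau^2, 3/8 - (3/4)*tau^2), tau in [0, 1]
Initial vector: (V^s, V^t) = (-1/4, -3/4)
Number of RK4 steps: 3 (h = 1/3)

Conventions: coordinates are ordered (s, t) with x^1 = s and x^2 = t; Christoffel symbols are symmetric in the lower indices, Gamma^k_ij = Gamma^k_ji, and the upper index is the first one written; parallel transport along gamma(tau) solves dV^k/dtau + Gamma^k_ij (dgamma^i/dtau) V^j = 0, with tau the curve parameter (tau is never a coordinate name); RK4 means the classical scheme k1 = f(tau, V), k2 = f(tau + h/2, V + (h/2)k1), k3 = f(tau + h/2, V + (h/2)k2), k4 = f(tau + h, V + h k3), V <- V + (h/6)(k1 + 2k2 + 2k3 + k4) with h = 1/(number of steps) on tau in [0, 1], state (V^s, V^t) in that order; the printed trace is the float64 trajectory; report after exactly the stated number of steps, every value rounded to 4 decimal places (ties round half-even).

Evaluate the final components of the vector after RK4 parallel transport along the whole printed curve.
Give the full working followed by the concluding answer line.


gamma'(tau) = (-1/4 + tau, -(3/2)*tau); f(tau, V)^k = -Gamma^k_ij(gamma(tau)) gamma'^i(tau) V^j; h = 1/3; intermediate values shown to 6 dp
curve data and Christoffel symbols at the stage parameters:
  tau = 0.000000: gamma = (0.500000, 0.375000), gamma' = (-0.250000, 0.000000); Gamma_sss = 0.000000, Gamma_sst = 0.192685, Gamma_stt = 0.000000, Gamma_tss = 0.000000, Gamma_tst = 0.599465, Gamma_ttt = 0.000000
  tau = 0.166667: gamma = (0.472222, 0.354167), gamma' = (-0.083333, -0.250000); Gamma_sss = 0.000000, Gamma_sst = 0.189704, Gamma_stt = 0.000000, Gamma_tss = 0.000000, Gamma_tst = 0.610028, Gamma_ttt = 0.000000
  tau = 0.333333: gamma = (0.472222, 0.291667), gamma' = (0.083333, -0.500000); Gamma_sss = 0.000000, Gamma_sst = 0.159679, Gamma_stt = 0.000000, Gamma_tss = 0.000000, Gamma_tst = 0.623508, Gamma_ttt = 0.000000
  tau = 0.500000: gamma = (0.500000, 0.187500), gamma' = (0.250000, -0.750000); Gamma_sss = 0.000000, Gamma_sst = 0.101863, Gamma_stt = 0.000000, Gamma_tss = 0.000000, Gamma_tst = 0.633813, Gamma_ttt = 0.000000
  tau = 0.666667: gamma = (0.555556, 0.041667), gamma' = (0.416667, -1.000000); Gamma_sss = 0.000000, Gamma_sst = 0.021478, Gamma_stt = 0.000000, Gamma_tss = 0.000000, Gamma_tst = 0.630009, Gamma_ttt = 0.000000
  tau = 0.833333: gamma = (0.638889, -0.145833), gamma' = (0.583333, -1.250000); Gamma_sss = 0.000000, Gamma_sst = -0.067199, Gamma_stt = 0.000000, Gamma_tss = 0.000000, Gamma_tst = 0.601587, Gamma_ttt = 0.000000
  tau = 1.000000: gamma = (0.750000, -0.375000), gamma' = (0.750000, -1.500000); Gamma_sss = 0.000000, Gamma_sst = -0.144675, Gamma_stt = 0.000000, Gamma_tss = 0.000000, Gamma_tst = 0.546551, Gamma_ttt = 0.000000
step 0: V^s = -0.2500, V^t = -0.7500
step 1: k1 = (-0.036128, -0.112400), k2 = (-0.024295, -0.078124), k3 = (-0.024111, -0.077533), k4 = (-0.010278, -0.040132); V <- V + (h/6)(k1 + 2k2 + 2k3 + k4): V^s = -0.2580, V^t = -0.7758
step 2: k1 = (-0.010272, -0.040111), k2 = (0.000088, 0.000546), k3 = (0.000047, 0.000294), k4 = (0.001402, 0.041112); V <- V + (h/6)(k1 + 2k2 + 2k3 + k4): V^s = -0.2584, V^t = -0.7756
step 3: k1 = (0.001390, 0.040787), k2 = (-0.008449, 0.075635), k3 = (-0.008083, 0.072364), k4 = (-0.024874, 0.093969); V <- V + (h/6)(k1 + 2k2 + 2k3 + k4): V^s = -0.2616, V^t = -0.7517

Answer: V^s = -0.2616, V^t = -0.7517
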